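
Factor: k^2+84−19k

(k−12)(k−7)

Two integers with product 84 and sum −19 are −12 and −7.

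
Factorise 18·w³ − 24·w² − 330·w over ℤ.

6·w·(3·w + 11)·(w − 5)

Pull out the common factor 6·w, then factor the remaining trinomial.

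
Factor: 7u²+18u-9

(7u-3)(u+3)

Need a pair with product 7·(-9) = -63 and sum 18: that's 21 and -3.
Split the middle term: 7u²+21u - 3u-9 = 7u(u+3) - 3(u+3).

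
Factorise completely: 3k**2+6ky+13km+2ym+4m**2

Group: 3k(k+2y+4m) + m(k+2y+4m); both groups contain (k+2y+4m).

(3k+m)(k+2y+4m)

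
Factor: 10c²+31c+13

Need a pair with product 10·13 = 130 and sum 31: that's 26 and 5.
Split the middle term: 10c²+26c + 5c+13 = 2c(5c+13) + (5c+13).

(2c+1)(5c+13)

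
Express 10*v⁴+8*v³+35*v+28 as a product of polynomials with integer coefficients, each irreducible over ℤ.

(5*v+4)*(2*v³+7)

Group as (10*v⁴+35*v) + (8*v³+28) = 5*v*(2*v³+7) + 4*(2*v³+7).
Both groups share the factor (2*v³+7).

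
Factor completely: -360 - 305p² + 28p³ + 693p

Among the possible rational roots, p = 15/7 is a root, giving the factor (7p - 15) and quotient 4p² - 35p + 24.
The remaining quadratic factors as (4p - 3)(p - 8).

(4p - 3)(7p - 15)(p - 8)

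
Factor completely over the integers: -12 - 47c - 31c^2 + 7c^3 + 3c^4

(3c + 1)(c + 1)(c + 4)(c - 3)

Trying the rational-root candidates, c = -4 is a root, giving the factor (c + 4) and quotient 3c^3 - 5c^2 - 11c - 3.
Next, c = -1 is a root, giving the factor (c + 1) and quotient 3c^2 - 8c - 3.
The remaining quadratic factors as (c - 3)(3c + 1).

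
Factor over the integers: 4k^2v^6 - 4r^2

-4(r - kv^3)(r + kv^3)

Factor out 4 first: what remains is -r^2 + k^2v^6.
Recognize a difference of squares with the parts kv^3 and r.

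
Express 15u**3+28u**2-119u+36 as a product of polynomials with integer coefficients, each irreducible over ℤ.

(3u-1)(5u-9)(u+4)

By the rational root theorem, u = 9/5 is a root, so (5u-9) divides it; the quotient is 3u**2+11u-4.
The remaining quadratic factors as (3u-1)(u+4).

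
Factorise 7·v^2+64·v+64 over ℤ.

Need a pair with product 7·64 = 448 and sum 64: that's 8 and 56.
Split the middle term: 7·v^2+8·v + 56·v+64 = v·(7·v+8) + 8·(7·v+8).

(7·v+8)·(v+8)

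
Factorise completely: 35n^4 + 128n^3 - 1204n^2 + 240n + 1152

By the rational root theorem, n = -8 is a root, giving the factor (n + 8) and quotient 35n^3 - 152n^2 + 12n + 144.
Then n = 4 is a root, so (n - 4) divides it; the quotient is 35n^2 - 12n - 36.
The remaining quadratic factors as (7n + 6)(5n - 6).

(5n - 6)(7n + 6)(n + 8)(n - 4)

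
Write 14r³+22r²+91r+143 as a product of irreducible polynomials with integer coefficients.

(7r+11)(2r²+13)

Group as (14r³+91r) + (22r²+143) = 7r(2r²+13) + 11(2r²+13).
Both groups share the factor (2r²+13).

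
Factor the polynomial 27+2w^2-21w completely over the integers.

Need a pair with product 2·27 = 54 and sum -21: that's -18 and -3.
Split the middle term: 2w^2-18w - 3w+27 = 2w(w-9) - 3(w-9).

(2w-3)(w-9)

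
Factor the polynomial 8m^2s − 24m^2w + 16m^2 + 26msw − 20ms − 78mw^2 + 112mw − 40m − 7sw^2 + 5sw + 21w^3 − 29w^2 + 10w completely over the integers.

(2m + 7w − 5)(4m − w)(s − 3w + 2)

Group: s(8m^2 + 26mw − 20m − 7w^2 + 5w) + (−3w + 2)(8m^2 + 26mw − 20m − 7w^2 + 5w); both groups contain (8m^2 + 26mw − 20m − 7w^2 + 5w), so (s − 3w + 2) is a factor with cofactor 8m^2 + 26mw − 20m − 7w^2 + 5w.
The cofactor groups again: 8m^2 + 26mw − 20m − 7w^2 + 5w = 4m(2m + 7w − 5) − w(2m + 7w − 5); both groups contain (2m + 7w − 5), giving (4m − w)(2m + 7w − 5).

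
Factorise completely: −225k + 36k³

Every term has a factor of 9k. Then 4k² − 25 = (2k)² − (5)².

9k(2k + 5)(2k − 5)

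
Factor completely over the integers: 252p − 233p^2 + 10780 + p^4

(p + 14)(p + 7)(p − 10)(p − 11)

Among the possible rational roots, p = 10 is a root, giving the factor (p − 10) and quotient p^3 + 10p^2 − 133p − 1078.
Continuing, p = 11 is a root, so (p − 11) divides it; the quotient is p^2 + 21p + 98.
The remaining quadratic factors as (p + 14)(p + 7).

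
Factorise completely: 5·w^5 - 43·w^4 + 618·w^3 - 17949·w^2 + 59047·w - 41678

(5·w - 13)·(w - 1)·(w - 14)·(w^2 + 9·w + 229)

Testing divisors of the constant over divisors of the leading coefficient, w = 13/5 is a root, so (5·w - 13) divides it; the quotient is w^4 - 6·w^3 + 108·w^2 - 3309·w + 3206.
Then w = 1 is a root, so (w - 1) divides it; the quotient is w^3 - 5·w^2 + 103·w - 3206.
Continuing, w = 14 is a root, so (w - 14) is a factor; dividing leaves w^2 + 9·w + 229.
The quadratic w^2 + 9·w + 229 has discriminant -835 < 0 and is irreducible over ℤ.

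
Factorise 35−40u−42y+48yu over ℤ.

(6y−5)(8u−7)

Group as (48yu−42y) + (−40u+35) = 6y(8u−7) − 5(8u−7).
Both groups share the factor (8u−7).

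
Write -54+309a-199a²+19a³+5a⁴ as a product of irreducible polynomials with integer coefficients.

(5a-1)(a+9)(a-2)(a-3)

By the rational root theorem, a = 2 is a root, so (a-2) is a factor; dividing leaves 5a³+29a²-141a+27.
Then a = 1/5 is a root, giving the factor (5a-1) and quotient a²+6a-27.
The remaining quadratic factors as (a+9)(a-3).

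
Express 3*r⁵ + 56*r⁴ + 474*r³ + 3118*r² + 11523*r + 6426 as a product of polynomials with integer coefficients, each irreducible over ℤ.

Testing divisors of the constant over divisors of the leading coefficient, r = −9 is a root, so (r + 9) divides it; the quotient is 3*r⁴ + 29*r³ + 213*r² + 1201*r + 714.
Continuing, r = −7 is a root, giving the factor (r + 7) and quotient 3*r³ + 8*r² + 157*r + 102.
Next, r = −2/3 is a root, so (3*r + 2) divides it; the quotient is r² + 2*r + 51.
The quadratic r² + 2*r + 51 has discriminant −200 < 0 and is irreducible over ℤ.

(3*r + 2)*(r + 7)*(r + 9)*(r² + 2*r + 51)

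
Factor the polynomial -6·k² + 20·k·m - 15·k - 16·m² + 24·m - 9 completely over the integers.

Group: -2·k·(3·k - 4·m + 3) + (4·m - 3)·(3·k - 4·m + 3); both groups contain (3·k - 4·m + 3).

-(2·k - 4·m + 3)·(3·k - 4·m + 3)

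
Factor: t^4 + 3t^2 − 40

Substitute u = t^2 to get a quadratic in u, then factor.
t^2 − 5 is irreducible over ℤ (5 is not a perfect square).
t^2 + 8 is irreducible over ℤ (always positive, so no real roots).

(t^2 + 8)(t^2 − 5)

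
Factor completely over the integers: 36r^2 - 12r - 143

Need a pair with product 36·(-143) = -5148 and sum -12: that's 66 and -78.
Split the middle term: 36r^2 + 66r - 78r - 143 = 6r(6r + 11) - 13(6r + 11).

(6r + 11)(6r - 13)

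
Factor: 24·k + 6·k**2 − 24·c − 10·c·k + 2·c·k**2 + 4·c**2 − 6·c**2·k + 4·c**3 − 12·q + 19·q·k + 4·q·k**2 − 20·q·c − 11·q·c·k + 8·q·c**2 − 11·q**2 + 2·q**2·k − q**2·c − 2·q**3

−(q − 2·c + k + 4)·(q + 2·c − 2·k)·(2·q + c + 3)

Group: 2·q·(−q**2 + q·k − 4·q + 4·c**2 − 6·c·k − 8·c + 2·k**2 + 8·k) + (c + 3)·(−q**2 + q·k − 4·q + 4·c**2 − 6·c·k − 8·c + 2·k**2 + 8·k); both groups contain (−q**2 + q·k − 4·q + 4·c**2 − 6·c·k − 8·c + 2·k**2 + 8·k), so (2·q + c + 3) is a factor with cofactor −q**2 + q·k − 4·q + 4·c**2 − 6·c·k − 8·c + 2·k**2 + 8·k.
The cofactor groups again: −q**2 + q·k − 4·q + 4·c**2 − 6·c·k − 8·c + 2·k**2 + 8·k = −q·(q − 2·c + k + 4) + (−2·c + 2·k)·(q − 2·c + k + 4); both groups contain (q − 2·c + k + 4), giving −(q + 2·c − 2·k)·(q − 2·c + k + 4).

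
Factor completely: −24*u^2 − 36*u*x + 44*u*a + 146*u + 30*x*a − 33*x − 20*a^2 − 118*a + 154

−(12*u − 10*a + 11)*(2*u + 3*x − 2*a − 14)

Group: −12*u*(2*u + 3*x − 2*a − 14) + (10*a − 11)*(2*u + 3*x − 2*a − 14); both groups contain (2*u + 3*x − 2*a − 14).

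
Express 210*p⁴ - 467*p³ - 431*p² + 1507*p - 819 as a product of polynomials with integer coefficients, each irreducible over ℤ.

By the rational root theorem, p = 13/7 is a root, so (7*p - 13) divides it; the quotient is 30*p³ - 11*p² - 82*p + 63.
Next, p = -9/5 is a root, so (5*p + 9) is a factor; dividing leaves 6*p² - 13*p + 7.
The remaining quadratic factors as (6*p - 7)(p - 1).

(5*p + 9)*(6*p - 7)*(7*p - 13)*(p - 1)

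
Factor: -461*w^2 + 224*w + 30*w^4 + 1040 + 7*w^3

(2*w - 5)*(3*w + 4)*(5*w - 13)*(w + 4)

Trying the rational-root candidates, w = -4 is a root, so (w + 4) divides it; the quotient is 30*w^3 - 113*w^2 - 9*w + 260.
Continuing, w = 5/2 is a root, giving the factor (2*w - 5) and quotient 15*w^2 - 19*w - 52.
The remaining quadratic factors as (5*w - 13)(3*w + 4).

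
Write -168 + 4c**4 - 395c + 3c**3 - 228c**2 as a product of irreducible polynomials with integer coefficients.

(4c + 3)(c + 1)(c + 7)(c - 8)

Among the possible rational roots, c = -7 is a root, so (c + 7) divides it; the quotient is 4c**3 - 25c**2 - 53c - 24.
Continuing, c = 8 is a root, so (c - 8) is a factor; dividing leaves 4c**2 + 7c + 3.
The remaining quadratic factors as (c + 1)(4c + 3).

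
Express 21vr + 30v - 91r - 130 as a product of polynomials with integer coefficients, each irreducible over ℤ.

Group as (21vr + 30v) + (-91r - 130) = 3v(7r + 10) - 13(7r + 10).
Both groups share the factor (7r + 10).

(3v - 13)(7r + 10)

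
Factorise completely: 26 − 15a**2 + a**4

(a**2 − 13)(a**2 − 2)

Substitute u = a**2 to get a quadratic in u, then factor.
a**2 − 2 is irreducible over ℤ (2 is not a perfect square).
a**2 − 13 is irreducible over ℤ (13 is not a perfect square).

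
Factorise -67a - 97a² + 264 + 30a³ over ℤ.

(5a + 8)(6a - 11)(a - 3)

Among the possible rational roots, a = 3 is a root, giving the factor (a - 3) and quotient 30a² - 7a - 88.
The remaining quadratic factors as (5a + 8)(6a - 11).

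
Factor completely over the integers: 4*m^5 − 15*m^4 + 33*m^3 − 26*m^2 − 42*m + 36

(4*m − 3)*(m + 1)*(m − 2)*(m^2 − 2*m + 6)

By the rational root theorem, m = 3/4 is a root, so (4*m − 3) is a factor; dividing leaves m^4 − 3*m^3 + 6*m^2 − 2*m − 12.
Next, m = 2 is a root, giving the factor (m − 2) and quotient m^3 − m^2 + 4*m + 6.
Then m = −1 is a root, giving the factor (m + 1) and quotient m^2 − 2*m + 6.
The quadratic m^2 − 2*m + 6 has discriminant −20 < 0 and is irreducible over ℤ.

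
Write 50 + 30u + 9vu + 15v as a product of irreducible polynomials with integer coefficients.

(3u + 5)(3v + 10)

Group as (9vu + 15v) + (30u + 50) = 3v(3u + 5) + 10(3u + 5).
Both groups share the factor (3u + 5).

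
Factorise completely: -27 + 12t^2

Pull out the common factor 3; 4t^2 - 9 is a difference of squares.

3(2t + 3)(2t - 3)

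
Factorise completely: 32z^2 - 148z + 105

Need a pair with product 32·105 = 3360 and sum -148: that's -28 and -120.
Split the middle term: 32z^2 - 28z - 120z + 105 = 4z(8z - 7) - 15(8z - 7).

(4z - 15)(8z - 7)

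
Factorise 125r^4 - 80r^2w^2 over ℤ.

Every term has a factor of 5r^2. Then 25r^2 - 16w^2 = (5r)² − (4w)².

5r^2(5r + 4w)(5r - 4w)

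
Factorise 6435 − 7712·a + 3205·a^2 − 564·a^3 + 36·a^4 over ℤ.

Among the possible rational roots, a = 5 is a root, so (a − 5) is a factor; dividing leaves 36·a^3 − 384·a^2 + 1285·a − 1287.
Continuing, a = 9/2 is a root, so (2·a − 9) is a factor; dividing leaves 18·a^2 − 111·a + 143.
The remaining quadratic factors as (3·a − 13)(6·a − 11).

(2·a − 9)·(3·a − 13)·(6·a − 11)·(a − 5)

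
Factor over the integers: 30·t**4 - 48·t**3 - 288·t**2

Pull out the common factor 6·t**2, then factor the remaining trinomial.

6·t**2·(5·t + 12)·(t - 4)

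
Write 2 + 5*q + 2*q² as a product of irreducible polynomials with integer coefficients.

Need a pair with product 2·2 = 4 and sum 5: that's 1 and 4.
Split the middle term: 2*q² + q + 4*q + 2 = q*(2*q + 1) + 2*(2*q + 1).

(2*q + 1)*(q + 2)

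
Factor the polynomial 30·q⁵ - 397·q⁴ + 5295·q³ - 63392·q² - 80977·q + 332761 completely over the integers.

(5·q + 13)·(6·q - 11)·(q - 13)·(q² - q + 179)

By the rational root theorem, q = 11/6 is a root, so (6·q - 11) divides it; the quotient is 5·q⁴ - 57·q³ + 778·q² - 9139·q - 30251.
Continuing, q = -13/5 is a root, giving the factor (5·q + 13) and quotient q³ - 14·q² + 192·q - 2327.
Then q = 13 is a root, giving the factor (q - 13) and quotient q² - q + 179.
The quadratic q² - q + 179 has discriminant -715 < 0 and is irreducible over ℤ.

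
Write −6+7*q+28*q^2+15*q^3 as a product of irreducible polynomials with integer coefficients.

By the rational root theorem, q = −1 is a root, giving the factor (q+1) and quotient 15*q^2+13*q−6.
The remaining quadratic factors as (5*q+6)(3*q−1).

(3*q−1)*(5*q+6)*(q+1)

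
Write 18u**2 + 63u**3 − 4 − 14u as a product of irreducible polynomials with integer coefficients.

(7u + 2)(9u**2 − 2)

Group as (63u**3 − 14u) + (18u**2 − 4) = 7u(9u**2 − 2) + 2(9u**2 − 2).
Both groups share the factor (9u**2 − 2).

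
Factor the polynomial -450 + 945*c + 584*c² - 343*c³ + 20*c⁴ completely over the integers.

(4*c + 5)*(5*c - 2)*(c - 15)*(c - 3)

Among the possible rational roots, c = 3 is a root, giving the factor (c - 3) and quotient 20*c³ - 283*c² - 265*c + 150.
Then c = 15 is a root, so (c - 15) is a factor; dividing leaves 20*c² + 17*c - 10.
The remaining quadratic factors as (5*c - 2)(4*c + 5).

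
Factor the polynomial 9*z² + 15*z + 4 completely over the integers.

(3*z + 1)*(3*z + 4)

Need a pair with product 9·4 = 36 and sum 15: that's 3 and 12.
Split the middle term: 9*z² + 3*z + 12*z + 4 = 3*z*(3*z + 1) + 4*(3*z + 1).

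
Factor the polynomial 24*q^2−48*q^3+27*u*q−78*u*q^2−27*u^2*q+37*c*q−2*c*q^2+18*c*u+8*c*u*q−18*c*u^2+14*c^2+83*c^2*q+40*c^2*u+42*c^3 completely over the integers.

(2*c+3*q)*(3*c−u−2*q+1)*(7*c+9*u+8*q)

Group: 2*c*(21*c^2+20*c*u+10*c*q+7*c−9*u^2−26*u*q+9*u−16*q^2+8*q) + 3*q*(21*c^2+20*c*u+10*c*q+7*c−9*u^2−26*u*q+9*u−16*q^2+8*q); both groups contain (21*c^2+20*c*u+10*c*q+7*c−9*u^2−26*u*q+9*u−16*q^2+8*q), so (2*c+3*q) is a factor with cofactor 21*c^2+20*c*u+10*c*q+7*c−9*u^2−26*u*q+9*u−16*q^2+8*q.
The cofactor groups again: 21*c^2+20*c*u+10*c*q+7*c−9*u^2−26*u*q+9*u−16*q^2+8*q = 7*c*(3*c−u−2*q+1) + (9*u+8*q)*(3*c−u−2*q+1); both groups contain (3*c−u−2*q+1), giving (7*c+9*u+8*q)*(3*c−u−2*q+1).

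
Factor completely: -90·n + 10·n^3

10·n·(n + 3)·(n - 3)

Factor out 10·n, leaving n^2 - 9, which is a difference of two squares.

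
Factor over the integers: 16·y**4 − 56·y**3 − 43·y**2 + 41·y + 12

(4·y + 1)·(4·y − 3)·(y + 1)·(y − 4)

Among the possible rational roots, y = −1 is a root, giving the factor (y + 1) and quotient 16·y**3 − 72·y**2 + 29·y + 12.
Continuing, y = 3/4 is a root, giving the factor (4·y − 3) and quotient 4·y**2 − 15·y − 4.
The remaining quadratic factors as (y − 4)(4·y + 1).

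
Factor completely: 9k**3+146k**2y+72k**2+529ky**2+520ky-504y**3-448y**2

Group: 9k(k**2+17ky+8k+72y**2+64y) - 7y(k**2+17ky+8k+72y**2+64y); both groups contain (k**2+17ky+8k+72y**2+64y), so (9k-7y) is a factor with cofactor k**2+17ky+8k+72y**2+64y.
The cofactor groups again: k**2+17ky+8k+72y**2+64y = k(k+9y+8) + 8y(k+9y+8); both groups contain (k+9y+8), giving (k+8y)(k+9y+8).

(9k-7y)(k+8y)(k+9y+8)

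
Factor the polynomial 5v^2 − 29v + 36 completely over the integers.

(5v − 9)(v − 4)

Need a pair with product 5·36 = 180 and sum −29: that's −9 and −20.
Split the middle term: 5v^2 − 9v − 20v + 36 = v(5v − 9) − 4(5v − 9).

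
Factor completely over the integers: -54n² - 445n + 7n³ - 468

(7n + 9)(n + 4)(n - 13)

Testing divisors of the constant over divisors of the leading coefficient, n = -9/7 is a root, so (7n + 9) is a factor; dividing leaves n² - 9n - 52.
The remaining quadratic factors as (n - 13)(n + 4).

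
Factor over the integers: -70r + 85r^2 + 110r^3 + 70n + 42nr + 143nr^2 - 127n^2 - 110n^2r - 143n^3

Group: 13n(-11n^2 - 14n + 11r^2 + 14r) + (10r - 5)(-11n^2 - 14n + 11r^2 + 14r); both groups contain (-11n^2 - 14n + 11r^2 + 14r), so (13n + 10r - 5) is a factor with cofactor -11n^2 - 14n + 11r^2 + 14r.
The cofactor groups again: -11n^2 - 14n + 11r^2 + 14r = -n(11n + 11r + 14) + r(11n + 11r + 14); both groups contain (11n + 11r + 14), giving -(n - r)(11n + 11r + 14).

-(11n + 11r + 14)(13n + 10r - 5)(n - r)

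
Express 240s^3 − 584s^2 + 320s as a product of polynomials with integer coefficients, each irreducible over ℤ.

8s(5s − 8)(6s − 5)

Pull out the common factor 8s, then factor the remaining trinomial.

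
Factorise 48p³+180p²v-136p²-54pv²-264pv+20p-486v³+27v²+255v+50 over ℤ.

(2p+6v-5)(4p+9v+2)(6p-9v-5)

Group: 4p(12p²+18pv-40p-54v²+15v+25) + (9v+2)(12p²+18pv-40p-54v²+15v+25); both groups contain (12p²+18pv-40p-54v²+15v+25), so (4p+9v+2) is a factor with cofactor 12p²+18pv-40p-54v²+15v+25.
The cofactor groups again: 12p²+18pv-40p-54v²+15v+25 = 2p(6p-9v-5) + (6v-5)(6p-9v-5); both groups contain (6p-9v-5), giving (2p+6v-5)(6p-9v-5).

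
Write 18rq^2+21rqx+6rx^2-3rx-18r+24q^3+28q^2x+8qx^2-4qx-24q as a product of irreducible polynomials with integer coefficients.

Group: 2q(9rq+6rx+9r+12q^2+8qx+12q) + (x-2)(9rq+6rx+9r+12q^2+8qx+12q); both groups contain (9rq+6rx+9r+12q^2+8qx+12q), so (2q+x-2) is a factor with cofactor 9rq+6rx+9r+12q^2+8qx+12q.
The cofactor groups again: 9rq+6rx+9r+12q^2+8qx+12q = 3q(3r+4q) + (2x+3)(3r+4q); both groups contain (3r+4q), giving (3q+2x+3)(3r+4q).

(2q+x-2)(3q+2x+3)(3r+4q)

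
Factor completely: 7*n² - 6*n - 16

(7*n + 8)*(n - 2)

Need a pair with product 7·(-16) = -112 and sum -6: that's -14 and 8.
Split the middle term: 7*n² - 14*n + 8*n - 16 = 7*n*(n - 2) + 8*(n - 2).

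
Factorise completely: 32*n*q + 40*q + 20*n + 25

Group as (32*n*q + 20*n) + (40*q + 25) = 4*n*(8*q + 5) + 5*(8*q + 5).
Both groups share the factor (8*q + 5).

(4*n + 5)*(8*q + 5)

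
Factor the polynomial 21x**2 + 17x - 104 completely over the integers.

Need a pair with product 21·(-104) = -2184 and sum 17: that's 56 and -39.
Split the middle term: 21x**2 + 56x - 39x - 104 = 7x(3x + 8) - 13(3x + 8).

(3x + 8)(7x - 13)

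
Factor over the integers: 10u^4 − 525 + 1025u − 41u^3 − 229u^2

Trying the rational-root candidates, u = 5 is a root, so (u − 5) is a factor; dividing leaves 10u^3 + 9u^2 − 184u + 105.
Then u = 7/2 is a root, giving the factor (2u − 7) and quotient 5u^2 + 22u − 15.
The remaining quadratic factors as (5u − 3)(u + 5).

(2u − 7)(5u − 3)(u + 5)(u − 5)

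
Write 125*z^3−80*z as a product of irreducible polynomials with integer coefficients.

5*z*(5*z+4)*(5*z−4)

Pull out the common factor 5*z; 25*z^2−16 is a difference of squares.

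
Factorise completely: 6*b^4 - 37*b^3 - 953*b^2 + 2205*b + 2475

By the rational root theorem, b = 15 is a root, so (b - 15) divides it; the quotient is 6*b^3 + 53*b^2 - 158*b - 165.
Continuing, b = -5/6 is a root, so (6*b + 5) is a factor; dividing leaves b^2 + 8*b - 33.
The remaining quadratic factors as (b + 11)(b - 3).

(6*b + 5)*(b + 11)*(b - 15)*(b - 3)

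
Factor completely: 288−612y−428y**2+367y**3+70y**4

(2y−3)(5y−2)(7y+8)(y+6)

Testing divisors of the constant over divisors of the leading coefficient, y = 2/5 is a root, giving the factor (5y−2) and quotient 14y**3+79y**2−54y−144.
Next, y = −6 is a root, so (y+6) divides it; the quotient is 14y**2−5y−24.
The remaining quadratic factors as (2y−3)(7y+8).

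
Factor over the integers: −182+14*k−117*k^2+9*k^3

(k−13)*(9*k^2+14)

Group as (9*k^3+14*k) + (−117*k^2−182) = k*(9*k^2+14) − 13*(9*k^2+14).
Both groups share the factor (9*k^2+14).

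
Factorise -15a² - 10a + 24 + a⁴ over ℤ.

Among the possible rational roots, a = 4 is a root, giving the factor (a - 4) and quotient a³ + 4a² + a - 6.
Continuing, a = 1 is a root, giving the factor (a - 1) and quotient a² + 5a + 6.
The remaining quadratic factors as (a + 2)(a + 3).

(a + 2)(a + 3)(a - 1)(a - 4)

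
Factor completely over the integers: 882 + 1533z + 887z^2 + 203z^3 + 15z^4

(3z + 7)(5z + 6)(z + 3)(z + 7)

Among the possible rational roots, z = -7 is a root, so (z + 7) is a factor; dividing leaves 15z^3 + 98z^2 + 201z + 126.
Continuing, z = -3 is a root, so (z + 3) divides it; the quotient is 15z^2 + 53z + 42.
The remaining quadratic factors as (5z + 6)(3z + 7).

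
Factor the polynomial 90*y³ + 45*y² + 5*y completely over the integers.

Pull out the common factor 5*y, then factor the remaining trinomial.

5*y*(3*y + 1)*(6*y + 1)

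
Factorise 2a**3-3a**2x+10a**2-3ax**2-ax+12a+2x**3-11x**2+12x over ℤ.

(2a-x+4)(a+x)(a-2x+3)

Group: 2a(a**2-ax+3a-2x**2+3x) + (-x+4)(a**2-ax+3a-2x**2+3x); both groups contain (a**2-ax+3a-2x**2+3x), so (2a-x+4) is a factor with cofactor a**2-ax+3a-2x**2+3x.
The cofactor groups again: a**2-ax+3a-2x**2+3x = a(a+x) + (-2x+3)(a+x); both groups contain (a+x), giving (a-2x+3)(a+x).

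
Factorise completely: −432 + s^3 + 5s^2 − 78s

(s + 6)(s + 8)(s − 9)

Testing divisors of the constant over divisors of the leading coefficient, s = −8 is a root, so (s + 8) is a factor; dividing leaves s^2 − 3s − 54.
The remaining quadratic factors as (s + 6)(s − 9).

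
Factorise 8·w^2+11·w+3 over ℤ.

(8·w+3)·(w+1)

Need a pair with product 8·3 = 24 and sum 11: that's 8 and 3.
Split the middle term: 8·w^2+8·w + 3·w+3 = 8·w·(w+1) + 3·(w+1).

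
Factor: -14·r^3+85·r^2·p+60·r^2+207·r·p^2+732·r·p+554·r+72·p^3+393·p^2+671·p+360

-(r-8·p-9)·(2·r+3·p+8)·(7·r+3·p+5)

Group: 2·r·(-7·r^2+53·r·p+58·r+24·p^2+67·p+45) + (3·p+8)·(-7·r^2+53·r·p+58·r+24·p^2+67·p+45); both groups contain (-7·r^2+53·r·p+58·r+24·p^2+67·p+45), so (2·r+3·p+8) is a factor with cofactor -7·r^2+53·r·p+58·r+24·p^2+67·p+45.
The cofactor groups again: -7·r^2+53·r·p+58·r+24·p^2+67·p+45 = -r·(7·r+3·p+5) + (8·p+9)·(7·r+3·p+5); both groups contain (7·r+3·p+5), giving -(r-8·p-9)·(7·r+3·p+5).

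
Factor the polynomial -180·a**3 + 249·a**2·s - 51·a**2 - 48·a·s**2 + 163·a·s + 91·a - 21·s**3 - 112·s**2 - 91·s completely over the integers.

-(12·a - 7·s - 7)·(15·a + 3·s + 13)·(a - s)

Group: 15·a·(-12·a**2 + 19·a·s + 7·a - 7·s**2 - 7·s) + (3·s + 13)·(-12·a**2 + 19·a·s + 7·a - 7·s**2 - 7·s); both groups contain (-12·a**2 + 19·a·s + 7·a - 7·s**2 - 7·s), so (15·a + 3·s + 13) is a factor with cofactor -12·a**2 + 19·a·s + 7·a - 7·s**2 - 7·s.
The cofactor groups again: -12·a**2 + 19·a·s + 7·a - 7·s**2 - 7·s = -12·a·(a - s) + (7·s + 7)·(a - s); both groups contain (a - s), giving -(12·a - 7·s - 7)·(a - s).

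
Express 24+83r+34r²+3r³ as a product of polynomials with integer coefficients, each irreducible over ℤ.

(3r+1)(r+3)(r+8)

Among the possible rational roots, r = -8 is a root, so (r+8) is a factor; dividing leaves 3r²+10r+3.
The remaining quadratic factors as (3r+1)(r+3).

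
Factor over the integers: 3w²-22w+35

Need a pair with product 3·35 = 105 and sum -22: that's -15 and -7.
Split the middle term: 3w²-15w - 7w+35 = 3w(w-5) - 7(w-5).

(3w-7)(w-5)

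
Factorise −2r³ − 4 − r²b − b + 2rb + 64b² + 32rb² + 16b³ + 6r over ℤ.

Group: r(−2r² − 9rb − 2r − 4b² − 15b + 4) + (−4b − 1)(−2r² − 9rb − 2r − 4b² − 15b + 4); both groups contain (−2r² − 9rb − 2r − 4b² − 15b + 4), so (r − 4b − 1) is a factor with cofactor −2r² − 9rb − 2r − 4b² − 15b + 4.
The cofactor groups again: −2r² − 9rb − 2r − 4b² − 15b + 4 = −r(2r + b + 4) + (−4b + 1)(2r + b + 4); both groups contain (2r + b + 4), giving −(r + 4b − 1)(2r + b + 4).

−(r − 4b − 1)(r + 4b − 1)(2r + b + 4)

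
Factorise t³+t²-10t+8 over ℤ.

(t+4)(t-1)(t-2)

Among the possible rational roots, t = 1 is a root, so (t-1) is a factor; dividing leaves t²+2t-8.
The remaining quadratic factors as (t-2)(t+4).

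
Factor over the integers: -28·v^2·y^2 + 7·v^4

7·v^2·(v + 2·y)·(v - 2·y)

Pull out the common factor 7·v^2; v^2 - 4·y^2 is a difference of squares.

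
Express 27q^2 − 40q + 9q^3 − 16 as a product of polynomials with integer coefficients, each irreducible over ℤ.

By the rational root theorem, q = 4/3 is a root, so (3q − 4) is a factor; dividing leaves 3q^2 + 13q + 4.
The remaining quadratic factors as (q + 4)(3q + 1).

(3q + 1)(3q − 4)(q + 4)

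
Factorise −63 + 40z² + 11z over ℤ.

(5z + 7)(8z − 9)

Need a pair with product 40·(−63) = −2520 and sum 11: that's 56 and −45.
Split the middle term: 40z² + 56z − 45z − 63 = 8z(5z + 7) − 9(5z + 7).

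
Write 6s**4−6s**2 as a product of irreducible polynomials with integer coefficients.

Factor out 6s**2, leaving s**2−1, which is a difference of two squares.

6s**2(s+1)(s−1)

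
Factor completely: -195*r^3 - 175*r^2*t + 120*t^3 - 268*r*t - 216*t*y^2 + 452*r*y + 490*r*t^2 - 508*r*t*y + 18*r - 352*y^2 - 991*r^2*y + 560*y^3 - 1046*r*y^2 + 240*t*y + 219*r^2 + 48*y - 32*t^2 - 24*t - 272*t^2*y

-(13*r + 3*t - 5*y + 1)*(3*r - 4*t + 8*y)*(5*r + 10*t + 14*y - 6)

Group: 13*r*(-15*r^2 - 10*r*t - 82*r*y + 18*r + 40*t^2 - 24*t*y - 24*t - 112*y^2 + 48*y) + (3*t - 5*y + 1)*(-15*r^2 - 10*r*t - 82*r*y + 18*r + 40*t^2 - 24*t*y - 24*t - 112*y^2 + 48*y); both groups contain (-15*r^2 - 10*r*t - 82*r*y + 18*r + 40*t^2 - 24*t*y - 24*t - 112*y^2 + 48*y), so (13*r + 3*t - 5*y + 1) is a factor with cofactor -15*r^2 - 10*r*t - 82*r*y + 18*r + 40*t^2 - 24*t*y - 24*t - 112*y^2 + 48*y.
The cofactor groups again: -15*r^2 - 10*r*t - 82*r*y + 18*r + 40*t^2 - 24*t*y - 24*t - 112*y^2 + 48*y = -3*r*(5*r + 10*t + 14*y - 6) + (4*t - 8*y)*(5*r + 10*t + 14*y - 6); both groups contain (5*r + 10*t + 14*y - 6), giving -(3*r - 4*t + 8*y)*(5*r + 10*t + 14*y - 6).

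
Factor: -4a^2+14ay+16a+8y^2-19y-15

-(2a+y-3)(2a-8y-5)

Group: -2a(2a+y-3) + (8y+5)(2a+y-3); both groups contain (2a+y-3).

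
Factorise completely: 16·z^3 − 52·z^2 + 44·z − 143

Group as (16·z^3 + 44·z) + (−52·z^2 − 143) = 4·z·(4·z^2 + 11) − 13·(4·z^2 + 11).
Both groups share the factor (4·z^2 + 11).

(4·z − 13)·(4·z^2 + 11)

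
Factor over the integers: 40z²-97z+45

(5z-9)(8z-5)

Need a pair with product 40·45 = 1800 and sum -97: that's -25 and -72.
Split the middle term: 40z²-25z - 72z+45 = 5z(8z-5) - 9(8z-5).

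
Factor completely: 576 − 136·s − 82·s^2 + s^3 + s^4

(s + 4)·(s + 8)·(s − 2)·(s − 9)

Trying the rational-root candidates, s = −4 is a root, so (s + 4) divides it; the quotient is s^3 − 3·s^2 − 70·s + 144.
Next, s = 2 is a root, so (s − 2) is a factor; dividing leaves s^2 − s − 72.
The remaining quadratic factors as (s − 9)(s + 8).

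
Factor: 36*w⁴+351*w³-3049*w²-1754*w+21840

Trying the rational-root candidates, w = 13/4 is a root, so (4*w-13) is a factor; dividing leaves 9*w³+117*w²-382*w-1680.
Then w = -8/3 is a root, so (3*w+8) is a factor; dividing leaves 3*w²+31*w-210.
The remaining quadratic factors as (w+15)(3*w-14).

(3*w+8)*(3*w-14)*(4*w-13)*(w+15)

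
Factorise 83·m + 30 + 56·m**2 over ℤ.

Need a pair with product 56·30 = 1680 and sum 83: that's 48 and 35.
Split the middle term: 56·m**2 + 48·m + 35·m + 30 = 8·m·(7·m + 6) + 5·(7·m + 6).

(7·m + 6)·(8·m + 5)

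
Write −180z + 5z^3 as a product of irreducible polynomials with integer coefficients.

Every term has a factor of 5z. Then z^2 − 36 = (z)² − (6)².

5z(z + 6)(z − 6)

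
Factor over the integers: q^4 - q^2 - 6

(q^2 + 2)(q^2 - 3)

Substitute u = q^2 to get a quadratic in u, then factor.
q^2 + 2 is irreducible over ℤ (always positive, so no real roots).
q^2 - 3 is irreducible over ℤ (3 is not a perfect square).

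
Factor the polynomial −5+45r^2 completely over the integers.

5(3r+1)(3r−1)

Pull out the common factor 5; 9r^2−1 is a difference of squares.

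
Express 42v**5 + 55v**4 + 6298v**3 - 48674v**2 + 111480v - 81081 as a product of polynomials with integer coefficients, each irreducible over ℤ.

(6v - 11)(7v - 13)(v - 3)(v**2 + 8v + 189)

By the rational root theorem, v = 3 is a root, so (v - 3) is a factor; dividing leaves 42v**4 + 181v**3 + 6841v**2 - 28151v + 27027.
Then v = 11/6 is a root, giving the factor (6v - 11) and quotient 7v**3 + 43v**2 + 1219v - 2457.
Continuing, v = 13/7 is a root, giving the factor (7v - 13) and quotient v**2 + 8v + 189.
The quadratic v**2 + 8v + 189 has discriminant -692 < 0 and is irreducible over ℤ.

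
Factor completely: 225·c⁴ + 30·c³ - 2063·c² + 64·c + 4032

(3·c + 8)·(3·c - 7)·(5·c + 8)·(5·c - 9)

Trying the rational-root candidates, c = 7/3 is a root, so (3·c - 7) divides it; the quotient is 75·c³ + 185·c² - 256·c - 576.
Continuing, c = 9/5 is a root, so (5·c - 9) divides it; the quotient is 15·c² + 64·c + 64.
The remaining quadratic factors as (3·c + 8)(5·c + 8).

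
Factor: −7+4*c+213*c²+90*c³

Among the possible rational roots, c = 1/6 is a root, so (6*c−1) divides it; the quotient is 15*c²+38*c+7.
The remaining quadratic factors as (3*c+7)(5*c+1).

(3*c+7)*(5*c+1)*(6*c−1)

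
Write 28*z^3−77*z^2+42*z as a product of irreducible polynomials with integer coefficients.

7*z*(4*z−3)*(z−2)

Pull out the common factor 7*z, then factor the remaining trinomial.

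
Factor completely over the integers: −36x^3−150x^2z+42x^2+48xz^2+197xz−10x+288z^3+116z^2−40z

−(6x+9z−2)(6x−8z−5)(x+4z)

Group: 6x(−6x^2−33xz+2x−36z^2+8z) + (−8z−5)(−6x^2−33xz+2x−36z^2+8z); both groups contain (−6x^2−33xz+2x−36z^2+8z), so (6x−8z−5) is a factor with cofactor −6x^2−33xz+2x−36z^2+8z.
The cofactor groups again: −6x^2−33xz+2x−36z^2+8z = −x(6x+9z−2) − 4z(6x+9z−2); both groups contain (6x+9z−2), giving −(x+4z)(6x+9z−2).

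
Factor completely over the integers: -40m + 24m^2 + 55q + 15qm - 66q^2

-(11q - 8m)(6q + 3m - 5)

Group: -11q(6q + 3m - 5) + 8m(6q + 3m - 5); both groups contain (6q + 3m - 5).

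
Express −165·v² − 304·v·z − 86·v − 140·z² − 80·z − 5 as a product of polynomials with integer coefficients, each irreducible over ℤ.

−(11·v + 10·z + 5)·(15·v + 14·z + 1)

Group: −11·v·(15·v + 14·z + 1) + (−10·z − 5)·(15·v + 14·z + 1); both groups contain (15·v + 14·z + 1).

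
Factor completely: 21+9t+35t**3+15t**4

Group as (15t**4+9t) + (35t**3+21) = 3t(5t**3+3) + 7(5t**3+3).
Both groups share the factor (5t**3+3).

(3t+7)(5t**3+3)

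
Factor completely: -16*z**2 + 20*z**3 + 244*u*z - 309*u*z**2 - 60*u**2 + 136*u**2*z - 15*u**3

-(15*u - z)*(u - 4*z)*(u - 5*z + 4)

Group: u*(-15*u**2 + 76*u*z - 60*u - 5*z**2 + 4*z) - 4*z*(-15*u**2 + 76*u*z - 60*u - 5*z**2 + 4*z); both groups contain (-15*u**2 + 76*u*z - 60*u - 5*z**2 + 4*z), so (u - 4*z) is a factor with cofactor -15*u**2 + 76*u*z - 60*u - 5*z**2 + 4*z.
The cofactor groups again: -15*u**2 + 76*u*z - 60*u - 5*z**2 + 4*z = -u*(15*u - z) + (5*z - 4)*(15*u - z); both groups contain (15*u - z), giving -(u - 5*z + 4)*(15*u - z).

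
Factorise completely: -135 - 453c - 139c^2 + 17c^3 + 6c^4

Testing divisors of the constant over divisors of the leading coefficient, c = 5 is a root, giving the factor (c - 5) and quotient 6c^3 + 47c^2 + 96c + 27.
Next, c = -3 is a root, giving the factor (c + 3) and quotient 6c^2 + 29c + 9.
The remaining quadratic factors as (3c + 1)(2c + 9).

(2c + 9)(3c + 1)(c + 3)(c - 5)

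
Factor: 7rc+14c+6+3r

(7c+3)(r+2)

Group as (7rc+3r) + (14c+6) = r(7c+3) + 2(7c+3).
Both groups share the factor (7c+3).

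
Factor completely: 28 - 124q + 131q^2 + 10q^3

By the rational root theorem, q = 1/2 is a root, so (2q - 1) divides it; the quotient is 5q^2 + 68q - 28.
The remaining quadratic factors as (q + 14)(5q - 2).

(2q - 1)(5q - 2)(q + 14)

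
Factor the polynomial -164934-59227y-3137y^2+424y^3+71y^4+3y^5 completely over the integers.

Testing divisors of the constant over divisors of the leading coefficient, y = -11/3 is a root, giving the factor (3y+11) and quotient y^4+20y^3+68y^2-1295y-14994.
Continuing, y = 9 is a root, so (y-9) is a factor; dividing leaves y^3+29y^2+329y+1666.
Next, y = -14 is a root, so (y+14) divides it; the quotient is y^2+15y+119.
The quadratic y^2+15y+119 has discriminant -251 < 0 and is irreducible over ℤ.

(3y+11)(y+14)(y-9)(y^2+15y+119)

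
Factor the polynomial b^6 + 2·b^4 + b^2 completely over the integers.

b^2·(b^2 + 1)^2

Every term has a factor of b^2; factoring it out leaves b^4 + 2·b^2 + 1.
Recognize a perfect-square trinomial with the parts 1 and b^2.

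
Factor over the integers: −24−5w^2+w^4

(w^2+3)(w^2−8)

Substitute u = w^2 to get a quadratic in u, then factor.
w^2+3 is irreducible over ℤ (always positive, so no real roots).
w^2−8 is irreducible over ℤ (8 is not a perfect square).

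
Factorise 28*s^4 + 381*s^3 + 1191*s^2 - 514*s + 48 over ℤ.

(4*s - 1)*(7*s - 1)*(s + 6)*(s + 8)

Among the possible rational roots, s = -6 is a root, giving the factor (s + 6) and quotient 28*s^3 + 213*s^2 - 87*s + 8.
Continuing, s = 1/7 is a root, giving the factor (7*s - 1) and quotient 4*s^2 + 31*s - 8.
The remaining quadratic factors as (s + 8)(4*s - 1).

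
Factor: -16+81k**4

(3k+2)(3k-2)(9k**2+4)

Difference of squares twice: with A = 3k and B = 2, A⁴ − B⁴ = (A² − B²)(A² + B²), and A² − B² factors again.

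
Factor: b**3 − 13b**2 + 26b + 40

Testing divisors of the constant over divisors of the leading coefficient, b = 4 is a root, giving the factor (b − 4) and quotient b**2 − 9b − 10.
The remaining quadratic factors as (b + 1)(b − 10).

(b + 1)(b − 10)(b − 4)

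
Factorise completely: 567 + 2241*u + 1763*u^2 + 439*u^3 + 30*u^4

Trying the rational-root candidates, u = −9 is a root, so (u + 9) is a factor; dividing leaves 30*u^3 + 169*u^2 + 242*u + 63.
Continuing, u = −9/5 is a root, so (5*u + 9) divides it; the quotient is 6*u^2 + 23*u + 7.
The remaining quadratic factors as (3*u + 1)(2*u + 7).

(2*u + 7)*(3*u + 1)*(5*u + 9)*(u + 9)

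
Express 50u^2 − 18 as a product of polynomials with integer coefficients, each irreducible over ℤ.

2(5u + 3)(5u − 3)

Factor out 2, leaving 25u^2 − 9, which is a difference of two squares.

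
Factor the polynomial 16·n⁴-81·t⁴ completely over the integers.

(2·n+3·t)·(2·n-3·t)·(4·n²+9·t²)

Write as (4·n²)² − (9·t²)², then factor 4·n²-9·t² once more.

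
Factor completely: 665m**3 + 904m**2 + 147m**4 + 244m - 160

Among the possible rational roots, m = 2/7 is a root, so (7m - 2) is a factor; dividing leaves 21m**3 + 101m**2 + 158m + 80.
Next, m = -2 is a root, giving the factor (m + 2) and quotient 21m**2 + 59m + 40.
The remaining quadratic factors as (7m + 8)(3m + 5).

(3m + 5)(7m + 8)(7m - 2)(m + 2)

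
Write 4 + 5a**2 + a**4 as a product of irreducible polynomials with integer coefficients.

Substitute u = a**2 to get a quadratic in u, then factor.
a**2 + 1 is irreducible over ℤ (sum of squares).
a**2 + 4 is irreducible over ℤ (sum of squares).

(a**2 + 1)(a**2 + 4)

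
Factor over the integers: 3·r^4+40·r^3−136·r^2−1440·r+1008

By the rational root theorem, r = 2/3 is a root, so (3·r−2) is a factor; dividing leaves r^3+14·r^2−36·r−504.
Next, r = −6 is a root, so (r+6) divides it; the quotient is r^2+8·r−84.
The remaining quadratic factors as (r−6)(r+14).

(3·r−2)·(r+14)·(r+6)·(r−6)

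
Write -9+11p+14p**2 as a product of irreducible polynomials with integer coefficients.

(2p-1)(7p+9)

Need a pair with product 14·(-9) = -126 and sum 11: that's -7 and 18.
Split the middle term: 14p**2-7p + 18p-9 = 7p(2p-1) + 9(2p-1).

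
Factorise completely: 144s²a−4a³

Pull out the common factor 4a; 36s²−a² is a difference of squares.

4a(6s−a)(6s+a)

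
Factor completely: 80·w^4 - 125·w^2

Factor out 5·w^2, leaving 16·w^2 - 25, which is a difference of two squares.

5·w^2·(4·w + 5)·(4·w - 5)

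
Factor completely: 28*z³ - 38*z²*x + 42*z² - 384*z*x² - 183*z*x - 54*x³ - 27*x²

Group: 2*z*(14*z² - 61*z*x - 9*x²) + (6*x + 3)*(14*z² - 61*z*x - 9*x²); both groups contain (14*z² - 61*z*x - 9*x²), so (2*z + 6*x + 3) is a factor with cofactor 14*z² - 61*z*x - 9*x².
The cofactor groups again: 14*z² - 61*z*x - 9*x² = 7*z*(2*z - 9*x) + x*(2*z - 9*x); both groups contain (2*z - 9*x), giving (7*z + x)*(2*z - 9*x).

(2*z - 9*x)*(2*z + 6*x + 3)*(7*z + x)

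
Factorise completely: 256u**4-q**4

(4u)⁴ − (q)⁴ = ((4u)² − (q)²)((4u)² + (q)²); the first factor splits again, the second (16u**2+q**2) is irreducible.

(4u-q)(4u+q)(16u**2+q**2)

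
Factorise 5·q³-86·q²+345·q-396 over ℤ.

(5·q-11)·(q-12)·(q-3)

Testing divisors of the constant over divisors of the leading coefficient, q = 3 is a root, so (q-3) divides it; the quotient is 5·q²-71·q+132.
The remaining quadratic factors as (q-12)(5·q-11).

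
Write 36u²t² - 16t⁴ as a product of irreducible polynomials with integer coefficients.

4t²(3u - 2t)(3u + 2t)

Pull out the common factor 4t²; 9u² - 4t² is a difference of squares.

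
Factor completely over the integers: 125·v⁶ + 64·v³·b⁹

Every term has a factor of v³; factoring it out leaves 125·v³ + 64·b⁹.
Recognize a sum of cubes with the parts 4·b³ and 5·v.

v³·(5·v + 4·b³)·(25·v² − 20·v·b³ + 16·b⁶)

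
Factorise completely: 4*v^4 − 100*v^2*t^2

Pull out the common factor 4*v^2; v^2 − 25*t^2 is a difference of squares.

4*v^2*(v − 5*t)*(v + 5*t)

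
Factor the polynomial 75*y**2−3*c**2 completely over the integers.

3*(5*y−c)*(5*y+c)

Pull out the common factor 3; 25*y**2−c**2 is a difference of squares.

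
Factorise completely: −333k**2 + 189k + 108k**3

9k(3k − 7)(4k − 3)

Pull out the common factor 9k, then factor the remaining trinomial.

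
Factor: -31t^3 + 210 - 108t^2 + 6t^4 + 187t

(6t + 5)(t + 3)(t - 2)(t - 7)

By the rational root theorem, t = -3 is a root, giving the factor (t + 3) and quotient 6t^3 - 49t^2 + 39t + 70.
Continuing, t = 7 is a root, giving the factor (t - 7) and quotient 6t^2 - 7t - 10.
The remaining quadratic factors as (6t + 5)(t - 2).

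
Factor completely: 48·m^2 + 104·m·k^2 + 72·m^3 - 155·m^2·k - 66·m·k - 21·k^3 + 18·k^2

(8·m - 3·k)·(9·m - 7·k + 6)·(m - k)

Group: 8·m·(9·m^2 - 16·m·k + 6·m + 7·k^2 - 6·k) - 3·k·(9·m^2 - 16·m·k + 6·m + 7·k^2 - 6·k); both groups contain (9·m^2 - 16·m·k + 6·m + 7·k^2 - 6·k), so (8·m - 3·k) is a factor with cofactor 9·m^2 - 16·m·k + 6·m + 7·k^2 - 6·k.
The cofactor groups again: 9·m^2 - 16·m·k + 6·m + 7·k^2 - 6·k = 9·m·(m - k) + (-7·k + 6)·(m - k); both groups contain (m - k), giving (9·m - 7·k + 6)·(m - k).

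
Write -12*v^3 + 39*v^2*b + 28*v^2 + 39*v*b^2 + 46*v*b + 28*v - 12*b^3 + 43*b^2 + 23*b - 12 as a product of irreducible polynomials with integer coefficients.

-(v - 4*b - 3)*(4*v - b + 4)*(3*v + 3*b - 1)

Group: 3*v*(-4*v^2 + 17*v*b + 8*v - 4*b^2 + 13*b + 12) + (3*b - 1)*(-4*v^2 + 17*v*b + 8*v - 4*b^2 + 13*b + 12); both groups contain (-4*v^2 + 17*v*b + 8*v - 4*b^2 + 13*b + 12), so (3*v + 3*b - 1) is a factor with cofactor -4*v^2 + 17*v*b + 8*v - 4*b^2 + 13*b + 12.
The cofactor groups again: -4*v^2 + 17*v*b + 8*v - 4*b^2 + 13*b + 12 = -4*v*(v - 4*b - 3) + (b - 4)*(v - 4*b - 3); both groups contain (v - 4*b - 3), giving -(4*v - b + 4)*(v - 4*b - 3).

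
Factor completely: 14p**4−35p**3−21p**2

7p**2(2p+1)(p−3)

Pull out the common factor 7p**2, then factor the remaining trinomial.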